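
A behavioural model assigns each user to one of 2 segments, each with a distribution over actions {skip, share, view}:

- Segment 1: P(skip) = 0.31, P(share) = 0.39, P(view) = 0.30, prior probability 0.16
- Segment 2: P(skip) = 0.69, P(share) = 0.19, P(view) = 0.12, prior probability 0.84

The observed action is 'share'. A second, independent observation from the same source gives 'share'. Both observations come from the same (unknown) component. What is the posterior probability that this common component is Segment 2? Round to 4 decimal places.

P(component k | x) = P(Z=k)·f_k(x) / marginal(x), where marginal(x) = Σ_j P(Z=j)·f_j(x).
Since both observations come from the same component, the likelihood for component k is f_k(x₁)·f_k(x₂).
  p_1 = [P(share | comp) = 0.39] × [0.39] = 0.1521
  p_2 = [P(share | comp) = 0.19] × [0.19] = 0.0361
Unnormalised posteriors:
  P(Z=1)·p_1 = 0.16 × 0.1521 = 0.024336
  P(Z=2)·p_2 = 0.84 × 0.0361 = 0.030324
Marginal: 0.024336 + 0.030324 = 0.05466
P(Segment 2 | x₁,x₂) = 0.030324 / 0.05466 ≈ 0.5548

0.5548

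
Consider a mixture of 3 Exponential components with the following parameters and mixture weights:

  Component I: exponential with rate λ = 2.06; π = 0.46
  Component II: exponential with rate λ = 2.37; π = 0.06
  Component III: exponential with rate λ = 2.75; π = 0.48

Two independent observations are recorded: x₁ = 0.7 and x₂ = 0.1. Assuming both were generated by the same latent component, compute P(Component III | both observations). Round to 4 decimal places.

0.4855

The responsibility of component k is π_k f_k(x) divided by Σ_j π_j f_j(x).
Since both observations come from the same component, the likelihood for component k is f_k(x₁)·f_k(x₂).
  p_I = [2.06·e^(−2.06·0.7) = 2.06·e^(−1.4420) = 0.487096] × [1.6765] = 0.816615
  p_II = [2.37·e^(−2.37·0.7) = 2.37·e^(−1.6590) = 0.45108] × [1.86991] = 0.843479
  p_III = [2.75·e^(−2.75·0.7) = 2.75·e^(−1.9250) = 0.401158] × [2.08882] = 0.837949
Prior × likelihood for each component:
  π_I·p_I = 0.46 × 0.816615 = 0.375643
  π_II·p_II = 0.06 × 0.843479 = 0.0506087
  π_III·p_III = 0.48 × 0.837949 = 0.402215
Denominator: 0.375643 + 0.0506087 + 0.402215 = 0.828467
P(Component III | x₁,x₂) ≈ 0.4855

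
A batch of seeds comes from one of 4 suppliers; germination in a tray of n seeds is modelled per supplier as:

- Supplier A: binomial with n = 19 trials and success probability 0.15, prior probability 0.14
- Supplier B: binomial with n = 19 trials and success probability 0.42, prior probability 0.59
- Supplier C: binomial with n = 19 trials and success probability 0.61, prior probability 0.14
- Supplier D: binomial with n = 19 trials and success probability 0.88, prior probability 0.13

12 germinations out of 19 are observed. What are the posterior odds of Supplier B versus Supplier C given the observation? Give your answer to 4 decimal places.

0.7697

Posterior odds = (P(Z=i) f_i(x)) / (P(Z=j) f_j(x)); the normalising sum cancels.
Component likelihoods at x = 12 germinations out of 19:
  L_A = 2.09582e-06
  L_B = 0.0335208
  L_C = 0.183543
  L_D = 0.00389393
0.0197773 / 0.025696 ≈ 0.7697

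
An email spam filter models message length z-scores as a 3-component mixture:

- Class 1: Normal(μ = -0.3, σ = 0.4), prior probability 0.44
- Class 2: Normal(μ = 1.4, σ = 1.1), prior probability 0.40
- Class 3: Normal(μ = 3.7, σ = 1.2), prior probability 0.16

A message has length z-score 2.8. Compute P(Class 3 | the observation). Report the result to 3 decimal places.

0.384

Posterior ∝ prior × likelihood, so P(k | x) ∝ π_k f_k(x); normalise over all components.
Component likelihoods at x = 2.8:
  f_1 = (1/(0.4·√(2π)))·exp(−(2.8−-0.3)²/(2·0.4²)) = 0.997356·exp(-30.03125) = 9.04574e-14
  f_2 = (1/(1.1·√(2π)))·exp(−(2.8−1.4)²/(2·1.1²)) = 0.362675·exp(-0.80992) = 0.161352
  f_3 = (1/(1.2·√(2π)))·exp(−(2.8−3.7)²/(2·1.2²)) = 0.332452·exp(-0.28125) = 0.250948
Prior × likelihood for each component:
  π_1·f_1 = 0.44 × 9.04574e-14 = 3.98012e-14
  π_2·f_2 = 0.40 × 0.161352 = 0.0645409
  π_3·f_3 = 0.16 × 0.250948 = 0.0401517
Normaliser: 3.98012e-14 + 0.0645409 + 0.0401517 = 0.104693
Responsibility of Class 3: 0.0401517 / 0.104693 ≈ 0.384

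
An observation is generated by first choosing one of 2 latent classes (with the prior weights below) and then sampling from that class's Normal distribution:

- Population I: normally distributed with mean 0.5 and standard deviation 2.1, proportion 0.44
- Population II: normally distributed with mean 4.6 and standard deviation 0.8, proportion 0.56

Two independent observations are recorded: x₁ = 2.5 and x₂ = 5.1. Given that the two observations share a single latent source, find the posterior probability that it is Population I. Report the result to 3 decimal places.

P(component k | x) = w_k·f_k(x) / marginal(x), where marginal(x) = Σ_j w_j·f_j(x).
Since both observations come from the same component, the likelihood for component k is f_k(x₁)·f_k(x₂).
  p_I = [0.120707] × [0.0172496] = 0.00208214
  p_II = [0.0159052] × [0.410201] = 0.00652434
Prior × likelihood for each component:
  w_I·p_I = 0.44 × 0.00208214 = 0.000916141
  w_II·p_II = 0.56 × 0.00652434 = 0.00365363
Denominator: 0.000916141 + 0.00365363 = 0.00456977
P(Population I | x₁,x₂) = 0.000916141 / 0.00456977 ≈ 0.200

0.200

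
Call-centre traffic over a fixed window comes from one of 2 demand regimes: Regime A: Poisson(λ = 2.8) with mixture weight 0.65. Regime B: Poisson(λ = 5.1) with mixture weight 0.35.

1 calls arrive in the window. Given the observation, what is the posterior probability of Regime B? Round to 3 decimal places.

By Bayes' theorem, P(k | x) = P(Z=k) f_k(x) / Σ_j P(Z=j) f_j(x).
Component likelihoods at x = 1 calls:
  L_A = e^(−2.8)·2.8^1/1! = 0.170268
  L_B = e^(−5.1)·5.1^1/1! = 0.0310934
Multiply by the mixture weights:
  P(Z=A)·L_A = 0.65 × 0.170268 = 0.110674
  P(Z=B)·L_B = 0.35 × 0.0310934 = 0.0108827
Marginal: 0.110674 + 0.0108827 = 0.121557
P(Regime B | x) = 0.0108827 / 0.121557 ≈ 0.090

0.090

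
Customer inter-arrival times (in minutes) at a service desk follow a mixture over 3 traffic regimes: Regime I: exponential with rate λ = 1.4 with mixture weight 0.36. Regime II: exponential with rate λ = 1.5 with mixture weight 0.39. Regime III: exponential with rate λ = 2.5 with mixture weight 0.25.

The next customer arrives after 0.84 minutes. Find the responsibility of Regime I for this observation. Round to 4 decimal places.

0.3907

By Bayes' theorem, P(k | x) = π_k f_k(x) / Σ_j π_j f_j(x).
Component likelihoods at x = 0.84 minutes:
  L_I = 1.4·e^(−1.4·0.84) = 1.4·e^(−1.1760) = 0.431914
  L_II = 1.5·e^(−1.5·0.84) = 1.5·e^(−1.2600) = 0.425481
  L_III = 2.5·e^(−2.5·0.84) = 2.5·e^(−2.1000) = 0.306141
Prior × likelihood for each component:
  π_I·L_I = 0.36 × 0.431914 = 0.155489
  π_II·L_II = 0.39 × 0.425481 = 0.165938
  π_III·L_III = 0.25 × 0.306141 = 0.0765353
Evidence: 0.155489 + 0.165938 + 0.0765353 = 0.397962
P(Regime I | 0.84 minutes) = 0.155489 / 0.397962 ≈ 0.3907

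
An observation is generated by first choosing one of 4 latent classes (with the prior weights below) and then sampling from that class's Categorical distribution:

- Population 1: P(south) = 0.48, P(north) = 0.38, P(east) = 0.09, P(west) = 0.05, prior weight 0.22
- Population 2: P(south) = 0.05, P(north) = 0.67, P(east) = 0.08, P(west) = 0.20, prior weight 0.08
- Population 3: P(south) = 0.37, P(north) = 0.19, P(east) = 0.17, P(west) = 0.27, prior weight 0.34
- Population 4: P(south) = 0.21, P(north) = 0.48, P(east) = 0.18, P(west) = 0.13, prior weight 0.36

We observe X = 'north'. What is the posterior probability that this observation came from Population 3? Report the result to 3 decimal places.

The responsibility of component k is P(Z=k) f_k(x) divided by Σ_j P(Z=j) f_j(x).
Component likelihoods at x = 'north':
  f_1 = P(north | comp) = 0.38
  f_2 = P(north | comp) = 0.67
  f_3 = P(north | comp) = 0.19
  f_4 = P(north | comp) = 0.48
Unnormalised posteriors:
  P(Z=1)·f_1 = 0.22 × 0.38 = 0.0836
  P(Z=2)·f_2 = 0.08 × 0.67 = 0.0536
  P(Z=3)·f_3 = 0.34 × 0.19 = 0.0646
  P(Z=4)·f_4 = 0.36 × 0.48 = 0.1728
Marginal: 0.0836 + 0.0536 + 0.0646 + 0.1728 = 0.3746
So the posterior for Population 3 is 0.0646 / 0.3746 ≈ 0.172.

0.172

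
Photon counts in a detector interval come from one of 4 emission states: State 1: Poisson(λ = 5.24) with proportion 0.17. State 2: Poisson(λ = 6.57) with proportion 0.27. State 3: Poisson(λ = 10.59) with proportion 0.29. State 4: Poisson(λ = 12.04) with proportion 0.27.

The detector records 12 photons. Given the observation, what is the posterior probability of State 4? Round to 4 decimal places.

The responsibility of component k is π_k f_k(x) divided by Σ_j π_j f_j(x).
Component likelihoods at x = 12 photons:
  f_1 = 0.00474171
  f_2 = 0.0189292
  f_3 = 0.104529
  f_4 = 0.11436
Prior × likelihood for each component:
  π_1·f_1 = 0.17 × 0.00474171 = 0.000806091
  π_2·f_2 = 0.27 × 0.0189292 = 0.00511089
  π_3·f_3 = 0.29 × 0.104529 = 0.0303134
  π_4·f_4 = 0.27 × 0.11436 = 0.0308773
Sum: 0.000806091 + 0.00511089 + 0.0303134 + 0.0308773 = 0.0671076
Responsibility of State 4: 0.0308773 / 0.0671076 ≈ 0.4601

0.4601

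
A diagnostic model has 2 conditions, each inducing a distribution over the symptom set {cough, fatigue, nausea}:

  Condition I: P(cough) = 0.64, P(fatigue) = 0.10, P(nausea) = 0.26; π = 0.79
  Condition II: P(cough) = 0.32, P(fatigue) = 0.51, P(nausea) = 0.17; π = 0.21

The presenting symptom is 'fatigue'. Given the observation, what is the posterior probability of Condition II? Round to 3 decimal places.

P(component k | x) = P(Z=k)·f_k(x) / marginal(x), where marginal(x) = Σ_j P(Z=j)·f_j(x).
Categorical probabilities:
  f_I = 0.1
  f_II = 0.51
Weight by the priors:
  P(Z=I)·f_I = 0.79 × 0.1 = 0.079
  P(Z=II)·f_II = 0.21 × 0.51 = 0.1071
Sum: 0.079 + 0.1071 = 0.1861
So the posterior for Condition II is 0.1071 / 0.1861 ≈ 0.575.

0.575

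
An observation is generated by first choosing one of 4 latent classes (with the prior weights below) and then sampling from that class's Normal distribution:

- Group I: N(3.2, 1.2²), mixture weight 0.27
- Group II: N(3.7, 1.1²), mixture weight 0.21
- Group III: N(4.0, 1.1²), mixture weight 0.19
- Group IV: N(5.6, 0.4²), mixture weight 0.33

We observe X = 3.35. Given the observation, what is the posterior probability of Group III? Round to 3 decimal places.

Posterior ∝ prior × likelihood, so P(k | x) ∝ w_k f_k(x); normalise over all components.
Normal densities:
  f_I = 0.329865
  f_II = 0.344773
  f_III = 0.304576
  f_IV = 1.34331e-07
Unnormalised posteriors:
  w_I·f_I = 0.27 × 0.329865 = 0.0890635
  w_II·f_II = 0.21 × 0.344773 = 0.0724024
  w_III·f_III = 0.19 × 0.304576 = 0.0578694
  w_IV·f_IV = 0.33 × 1.34331e-07 = 4.43292e-08
Denominator: 0.0890635 + 0.0724024 + 0.0578694 + 4.43292e-08 = 0.219335
P(Group III | the observation) ≈ 0.264

0.264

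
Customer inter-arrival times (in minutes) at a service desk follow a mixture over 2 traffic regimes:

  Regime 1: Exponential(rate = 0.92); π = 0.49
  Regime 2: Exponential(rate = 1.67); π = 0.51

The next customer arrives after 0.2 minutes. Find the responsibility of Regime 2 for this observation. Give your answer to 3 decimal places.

0.619

The responsibility of component k is P(Z=k) f_k(x) divided by Σ_j P(Z=j) f_j(x).
Exponential densities:
  f_1 = 0.92·e^(−0.92·0.2) = 0.92·e^(−0.1840) = 0.765381
  f_2 = 1.67·e^(−1.67·0.2) = 1.67·e^(−0.3340) = 1.19581
Prior × likelihood for each component:
  P(Z=1)·f_1 = 0.49 × 0.765381 = 0.375037
  P(Z=2)·f_2 = 0.51 × 1.19581 = 0.609863
Sum: 0.375037 + 0.609863 = 0.9849
P(Regime 2 | 0.2 minutes) ≈ 0.619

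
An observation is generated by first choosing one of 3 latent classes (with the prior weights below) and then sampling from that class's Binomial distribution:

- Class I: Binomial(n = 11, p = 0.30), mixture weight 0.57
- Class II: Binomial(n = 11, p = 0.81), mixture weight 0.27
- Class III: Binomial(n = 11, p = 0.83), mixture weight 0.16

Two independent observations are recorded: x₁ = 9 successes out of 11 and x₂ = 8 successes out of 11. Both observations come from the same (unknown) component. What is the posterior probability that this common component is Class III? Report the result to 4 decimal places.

Posterior ∝ prior × likelihood, so P(k | x) ∝ w_k f_k(x); normalise over all components.
Since both observations come from the same component, the likelihood for component k is f_k(x₁)·f_k(x₂).
  L_I = [C(11,9)·0.30^9·0.70^2 = 55·1.9683e-05·0.49 = 0.000530457] × [0.0037132] = 1.96969e-06
  L_II = [C(11,9)·0.81^9·0.19^2 = 55·0.150095·0.0361 = 0.298013] × [0.209713] = 0.0624971
  L_III = [C(11,9)·0.83^9·0.17^2 = 55·0.18694·0.0289 = 0.297142] × [0.182581] = 0.0542524
Prior × likelihood for each component:
  w_I·L_I = 0.57 × 1.96969e-06 = 1.12272e-06
  w_II·L_II = 0.27 × 0.0624971 = 0.0168742
  w_III·L_III = 0.16 × 0.0542524 = 0.00868038
Normaliser: 1.12272e-06 + 0.0168742 + 0.00868038 = 0.0255557
So the posterior for Class III is 0.00868038 / 0.0255557 ≈ 0.3397.

0.3397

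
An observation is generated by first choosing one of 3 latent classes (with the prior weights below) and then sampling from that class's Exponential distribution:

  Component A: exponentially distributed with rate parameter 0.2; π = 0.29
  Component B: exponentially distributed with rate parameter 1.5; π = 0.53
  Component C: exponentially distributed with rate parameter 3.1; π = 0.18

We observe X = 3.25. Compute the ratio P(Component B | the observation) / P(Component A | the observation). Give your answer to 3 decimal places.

0.200

Only the two components matter; the odds are (P(Z=i) f_i(x)) / (P(Z=j) f_j(x)).
Component likelihoods at x = 3.25:
  p_A = 0.2·e^(−0.2·3.25) = 0.2·e^(−0.6500) = 0.104409
  p_B = 1.5·e^(−1.5·3.25) = 1.5·e^(−4.8750) = 0.0114526
  p_C = 3.1·e^(−3.1·3.25) = 3.1·e^(−10.0750) = 0.00013057
Odds = (0.53/0.29) × (0.0114526/0.104409) = 1.82759 × 0.10969 ≈ 0.200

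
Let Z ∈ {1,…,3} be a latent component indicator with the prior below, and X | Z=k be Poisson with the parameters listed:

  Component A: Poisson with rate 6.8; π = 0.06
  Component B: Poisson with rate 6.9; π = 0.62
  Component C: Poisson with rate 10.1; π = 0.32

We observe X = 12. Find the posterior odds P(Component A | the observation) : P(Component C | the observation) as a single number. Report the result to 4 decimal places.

Posterior odds = (π_i f_i(x)) / (π_j f_j(x)); the normalising sum cancels.
Evaluate each component's likelihood at the observed value:
  L_A = e^(−6.8)·6.8^12/12! = 0.0227283
  L_B = e^(−6.9)·6.9^12/12! = 0.0245031
  L_C = e^(−10.1)·10.1^12/12! = 0.0966374
Posterior odds = (π_A·L_A) / (π_C·L_C) = (0.06·0.0227283) / (0.32·0.0966374) = 0.0013637 / 0.030924 ≈ 0.0441

0.0441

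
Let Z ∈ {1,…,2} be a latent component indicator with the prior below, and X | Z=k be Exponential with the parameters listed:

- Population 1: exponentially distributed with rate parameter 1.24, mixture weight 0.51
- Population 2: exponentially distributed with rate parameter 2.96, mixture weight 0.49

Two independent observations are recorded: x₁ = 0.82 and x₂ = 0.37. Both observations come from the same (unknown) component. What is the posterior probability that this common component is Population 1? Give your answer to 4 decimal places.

0.5858

P(component k | x) = w_k·f_k(x) / marginal(x), where marginal(x) = Σ_j w_j·f_j(x).
Since both observations come from the same component, the likelihood for component k is f_k(x₁)·f_k(x₂).
  p_1 = [0.448571] × [0.783732] = 0.351559
  p_2 = [0.26132] × [0.990039] = 0.258717
Weight by the priors:
  w_1·p_1 = 0.51 × 0.351559 = 0.179295
  w_2·p_2 = 0.49 × 0.258717 = 0.126771
Denominator: 0.179295 + 0.126771 = 0.306066
P(Population 1 | x₁,x₂) ≈ 0.5858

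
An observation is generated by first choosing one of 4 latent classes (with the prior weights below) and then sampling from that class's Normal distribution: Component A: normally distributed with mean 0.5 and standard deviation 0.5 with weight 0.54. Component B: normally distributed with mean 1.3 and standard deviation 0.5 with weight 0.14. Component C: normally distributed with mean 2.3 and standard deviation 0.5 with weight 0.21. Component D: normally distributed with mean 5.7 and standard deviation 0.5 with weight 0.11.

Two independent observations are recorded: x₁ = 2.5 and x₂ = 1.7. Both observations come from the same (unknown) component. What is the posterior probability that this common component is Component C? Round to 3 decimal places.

Apply Bayes' rule: the posterior for each component is proportional to its prior times its likelihood at x.
Since both observations come from the same component, the likelihood for component k is f_k(x₁)·f_k(x₂).
  p_A = [(1/(0.5·√(2π)))·exp(−(2.5−0.5)²/(2·0.5²)) = 0.797885·exp(-8.00000) = 0.00026766] × [0.0447891] = 1.19883e-05
  p_B = [(1/(0.5·√(2π)))·exp(−(2.5−1.3)²/(2·0.5²)) = 0.797885·exp(-2.88000) = 0.0447891] × [0.579383] = 0.02595
  p_C = [(1/(0.5·√(2π)))·exp(−(2.5−2.3)²/(2·0.5²)) = 0.797885·exp(-0.08000) = 0.73654] × [0.388372] = 0.286052
  p_D = [(1/(0.5·√(2π)))·exp(−(2.5−5.7)²/(2·0.5²)) = 0.797885·exp(-20.48000) = 1.01763e-09] × [1.01045e-14] = 1.02827e-23
Multiply by the mixture weights:
  π_A·p_A = 0.54 × 1.19883e-05 = 6.47366e-06
  π_B·p_B = 0.14 × 0.02595 = 0.003633
  π_C·p_C = 0.21 × 0.286052 = 0.0600709
  π_D·p_D = 0.11 × 1.02827e-23 = 1.13109e-24
Sum: 6.47366e-06 + 0.003633 + 0.0600709 + 1.13109e-24 = 0.0637103
P(Component C | x) = 0.0600709 / 0.0637103 ≈ 0.943

0.943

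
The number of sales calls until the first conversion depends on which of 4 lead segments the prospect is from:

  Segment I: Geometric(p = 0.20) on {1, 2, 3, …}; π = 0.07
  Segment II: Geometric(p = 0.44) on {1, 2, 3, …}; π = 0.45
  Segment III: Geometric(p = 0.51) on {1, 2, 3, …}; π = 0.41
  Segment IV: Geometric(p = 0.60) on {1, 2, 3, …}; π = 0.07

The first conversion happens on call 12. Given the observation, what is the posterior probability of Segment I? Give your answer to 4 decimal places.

0.7412

Apply Bayes' rule: the posterior for each component is proportional to its prior times its likelihood at x.
Evaluate each component's likelihood at the observed value:
  f_I = 0.0171799
  f_II = 0.000747345
  f_III = 0.000199401
  f_IV = 2.51658e-05
Prior × likelihood for each component:
  π_I·f_I = 0.07 × 0.0171799 = 0.00120259
  π_II·f_II = 0.45 × 0.000747345 = 0.000336305
  π_III·f_III = 0.41 × 0.000199401 = 8.17544e-05
  π_IV·f_IV = 0.07 × 2.51658e-05 = 1.76161e-06
Sum: 0.00120259 + 0.000336305 + 8.17544e-05 + 1.76161e-06 = 0.00162241
Responsibility of Segment I: 0.00120259 / 0.00162241 ≈ 0.7412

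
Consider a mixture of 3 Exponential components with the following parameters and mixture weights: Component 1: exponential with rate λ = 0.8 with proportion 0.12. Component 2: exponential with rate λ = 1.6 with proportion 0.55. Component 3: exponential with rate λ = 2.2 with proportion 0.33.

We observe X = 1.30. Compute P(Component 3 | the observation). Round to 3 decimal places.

Apply Bayes' rule: the posterior for each component is proportional to its prior times its likelihood at x.
Component likelihoods at x = 1.30:
  L_1 = 0.8·e^(−0.8·1.30) = 0.8·e^(−1.0400) = 0.282764
  L_2 = 1.6·e^(−1.6·1.30) = 1.6·e^(−2.0800) = 0.199888
  L_3 = 2.2·e^(−2.2·1.30) = 2.2·e^(−2.8600) = 0.125991
Unnormalised posteriors:
  P(Z=1)·L_1 = 0.12 × 0.282764 = 0.0339316
  P(Z=2)·L_2 = 0.55 × 0.199888 = 0.109939
  P(Z=3)·L_3 = 0.33 × 0.125991 = 0.0415771
Normaliser: 0.0339316 + 0.109939 + 0.0415771 = 0.185447
So the posterior for Component 3 is 0.0415771 / 0.185447 ≈ 0.224.

0.224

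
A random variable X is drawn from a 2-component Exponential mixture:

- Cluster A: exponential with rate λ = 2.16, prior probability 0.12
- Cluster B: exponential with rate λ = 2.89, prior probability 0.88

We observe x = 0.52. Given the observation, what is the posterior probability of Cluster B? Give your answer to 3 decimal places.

0.870

By Bayes' theorem, P(k | x) = π_k f_k(x) / Σ_j π_j f_j(x).
Exponential densities:
  L_A = 2.16·e^(−2.16·0.52) = 2.16·e^(−1.1232) = 0.702513
  L_B = 2.89·e^(−2.89·0.52) = 2.89·e^(−1.5028) = 0.643043
Prior × likelihood for each component:
  π_A·L_A = 0.12 × 0.702513 = 0.0843015
  π_B·L_B = 0.88 × 0.643043 = 0.565878
Evidence: 0.0843015 + 0.565878 = 0.650179
So the posterior for Cluster B is 0.565878 / 0.650179 ≈ 0.870.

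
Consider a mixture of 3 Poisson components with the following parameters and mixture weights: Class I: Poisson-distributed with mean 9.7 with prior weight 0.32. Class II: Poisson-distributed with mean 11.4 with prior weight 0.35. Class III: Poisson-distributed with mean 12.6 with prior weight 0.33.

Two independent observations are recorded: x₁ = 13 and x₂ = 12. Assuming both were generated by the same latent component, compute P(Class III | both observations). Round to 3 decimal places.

0.413

P(component k | x) = π_k·f_k(x) / marginal(x), where marginal(x) = Σ_j π_j·f_j(x).
Since both observations come from the same component, the likelihood for component k is f_k(x₁)·f_k(x₂).
  L_I = [e^(−9.7)·9.7^13/13! = 0.0662363] × [0.0887702] = 0.00587981
  L_II = [e^(−11.4)·11.4^13/13! = 0.0987474] × [0.112607] = 0.0111196
  L_III = [e^(−12.6)·12.6^13/13! = 0.109251] × [0.11272] = 0.0123147
Weight by the priors:
  π_I·L_I = 0.32 × 0.00587981 = 0.00188154
  π_II·L_II = 0.35 × 0.0111196 = 0.00389187
  π_III·L_III = 0.33 × 0.0123147 = 0.00406387
Denominator: 0.00188154 + 0.00389187 + 0.00406387 = 0.00983727
Responsibility of Class III: 0.00406387 / 0.00983727 ≈ 0.413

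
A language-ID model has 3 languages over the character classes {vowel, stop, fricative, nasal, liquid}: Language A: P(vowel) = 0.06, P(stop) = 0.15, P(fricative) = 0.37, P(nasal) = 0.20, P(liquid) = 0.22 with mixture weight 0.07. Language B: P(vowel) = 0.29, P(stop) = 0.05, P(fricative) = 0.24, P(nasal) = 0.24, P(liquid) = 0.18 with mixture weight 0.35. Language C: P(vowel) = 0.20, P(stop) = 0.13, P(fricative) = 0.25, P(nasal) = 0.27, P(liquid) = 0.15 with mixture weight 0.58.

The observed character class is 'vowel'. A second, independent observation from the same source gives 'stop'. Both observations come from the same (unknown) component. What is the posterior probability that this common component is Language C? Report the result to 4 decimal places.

Posterior ∝ prior × likelihood, so P(k | x) ∝ π_k f_k(x); normalise over all components.
Since both observations come from the same component, the likelihood for component k is f_k(x₁)·f_k(x₂).
  p_A = [P(vowel | comp) = 0.06] × [0.15] = 0.009
  p_B = [P(vowel | comp) = 0.29] × [0.05] = 0.0145
  p_C = [P(vowel | comp) = 0.20] × [0.13] = 0.026
Multiply by the mixture weights:
  π_A·p_A = 0.07 × 0.009 = 0.00063
  π_B·p_B = 0.35 × 0.0145 = 0.005075
  π_C·p_C = 0.58 × 0.026 = 0.01508
Sum: 0.00063 + 0.005075 + 0.01508 = 0.020785
P(Language C | x₁,x₂) = 0.01508 / 0.020785 ≈ 0.7255

0.7255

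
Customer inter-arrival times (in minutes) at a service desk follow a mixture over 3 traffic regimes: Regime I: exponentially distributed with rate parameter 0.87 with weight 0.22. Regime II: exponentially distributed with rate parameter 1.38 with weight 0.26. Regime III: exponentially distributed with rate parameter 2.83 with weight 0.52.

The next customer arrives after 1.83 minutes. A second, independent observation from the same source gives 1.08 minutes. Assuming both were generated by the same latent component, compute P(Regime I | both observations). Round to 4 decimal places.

The responsibility of component k is P(Z=k) f_k(x) divided by Σ_j P(Z=j) f_j(x).
Since both observations come from the same component, the likelihood for component k is f_k(x₁)·f_k(x₂).
  f_I = [0.87·e^(−0.87·1.83) = 0.87·e^(−1.5921) = 0.177043] × [0.339982] = 0.0601915
  f_II = [1.38·e^(−1.38·1.83) = 1.38·e^(−2.5254) = 0.110436] × [0.31089] = 0.0343335
  f_III = [2.83·e^(−2.83·1.83) = 2.83·e^(−5.1789) = 0.0159448] × [0.133171] = 0.00212338
Prior × likelihood for each component:
  P(Z=I)·f_I = 0.22 × 0.0601915 = 0.0132421
  P(Z=II)·f_II = 0.26 × 0.0343335 = 0.00892672
  P(Z=III)·f_III = 0.52 × 0.00212338 = 0.00110416
Marginal: 0.0132421 + 0.00892672 + 0.00110416 = 0.023273
So the posterior for Regime I is 0.0132421 / 0.023273 ≈ 0.5690.

0.5690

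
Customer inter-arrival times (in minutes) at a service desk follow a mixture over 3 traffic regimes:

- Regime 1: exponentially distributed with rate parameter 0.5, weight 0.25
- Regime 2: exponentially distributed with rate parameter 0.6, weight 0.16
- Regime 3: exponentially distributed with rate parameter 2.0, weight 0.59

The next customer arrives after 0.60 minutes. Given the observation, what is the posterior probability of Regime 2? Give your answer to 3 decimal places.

Apply Bayes' rule: the posterior for each component is proportional to its prior times its likelihood at x.
Evaluate each component's likelihood at the observed value:
  f_1 = 0.5·e^(−0.5·0.60) = 0.5·e^(−0.3000) = 0.370409
  f_2 = 0.6·e^(−0.6·0.60) = 0.6·e^(−0.3600) = 0.418606
  f_3 = 2.0·e^(−2.0·0.60) = 2.0·e^(−1.2000) = 0.602388
Prior × likelihood for each component:
  π_1·f_1 = 0.25 × 0.370409 = 0.0926023
  π_2·f_2 = 0.16 × 0.418606 = 0.0669769
  π_3·f_3 = 0.59 × 0.602388 = 0.355409
Normaliser: 0.0926023 + 0.0669769 + 0.355409 = 0.514988
So the posterior for Regime 2 is 0.0669769 / 0.514988 ≈ 0.130.

0.130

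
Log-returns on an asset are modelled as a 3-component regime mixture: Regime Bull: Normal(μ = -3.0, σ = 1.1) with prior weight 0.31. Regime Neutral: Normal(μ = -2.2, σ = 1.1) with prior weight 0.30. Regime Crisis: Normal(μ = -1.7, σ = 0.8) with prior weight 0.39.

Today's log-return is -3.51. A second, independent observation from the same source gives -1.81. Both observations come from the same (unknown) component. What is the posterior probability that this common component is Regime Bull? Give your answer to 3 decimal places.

0.443

By Bayes' theorem, P(k | x) = w_k f_k(x) / Σ_j w_j f_j(x).
Since both observations come from the same component, the likelihood for component k is f_k(x₁)·f_k(x₂).
  L_Bull = [(1/(1.1·√(2π)))·exp(−(-3.51−-3.0)²/(2·1.1²)) = 0.362675·exp(-0.10748) = 0.325716] × [0.202015] = 0.0657996
  L_Neutral = [(1/(1.1·√(2π)))·exp(−(-3.51−-2.2)²/(2·1.1²)) = 0.362675·exp(-0.70913) = 0.178462] × [0.340582] = 0.0607808
  L_Crisis = [(1/(0.8·√(2π)))·exp(−(-3.51−-1.7)²/(2·0.8²)) = 0.498678·exp(-2.55945) = 0.0385712] × [0.493986] = 0.0190537
Prior × likelihood for each component:
  w_Bull·L_Bull = 0.31 × 0.0657996 = 0.0203979
  w_Neutral·L_Neutral = 0.30 × 0.0607808 = 0.0182342
  w_Crisis·L_Crisis = 0.39 × 0.0190537 = 0.00743093
Normaliser: 0.0203979 + 0.0182342 + 0.00743093 = 0.046063
P(Regime Bull | data) = 0.0203979 / 0.046063 ≈ 0.443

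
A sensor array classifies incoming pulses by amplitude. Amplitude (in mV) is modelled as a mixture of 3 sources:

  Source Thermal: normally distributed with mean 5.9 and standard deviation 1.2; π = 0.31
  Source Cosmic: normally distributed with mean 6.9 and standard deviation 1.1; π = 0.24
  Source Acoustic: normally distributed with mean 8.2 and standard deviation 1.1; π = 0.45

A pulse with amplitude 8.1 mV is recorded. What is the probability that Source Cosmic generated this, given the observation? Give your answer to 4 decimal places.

Apply Bayes' rule: the posterior for each component is proportional to its prior times its likelihood at x.
Evaluate each component's likelihood at the observed value:
  L_Thermal = 0.061926
  L_Cosmic = 0.20003
  L_Acoustic = 0.361179
Unnormalised posteriors:
  π_Thermal·L_Thermal = 0.31 × 0.061926 = 0.0191971
  π_Cosmic·L_Cosmic = 0.24 × 0.20003 = 0.0480071
  π_Acoustic·L_Acoustic = 0.45 × 0.361179 = 0.162531
Denominator: 0.0191971 + 0.0480071 + 0.162531 = 0.229735
P(Source Cosmic | x) = 0.0480071 / 0.229735 ≈ 0.2090

0.2090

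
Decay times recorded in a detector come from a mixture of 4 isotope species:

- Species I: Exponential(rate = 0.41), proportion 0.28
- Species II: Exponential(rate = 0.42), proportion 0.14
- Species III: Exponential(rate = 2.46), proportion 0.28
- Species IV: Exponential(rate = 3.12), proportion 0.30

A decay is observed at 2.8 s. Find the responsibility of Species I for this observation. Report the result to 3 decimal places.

0.657

Posterior ∝ prior × likelihood, so P(k | x) ∝ w_k f_k(x); normalise over all components.
Exponential densities:
  L_I = 0.41·e^(−0.41·2.8) = 0.41·e^(−1.1480) = 0.130081
  L_II = 0.42·e^(−0.42·2.8) = 0.42·e^(−1.1760) = 0.129574
  L_III = 2.46·e^(−2.46·2.8) = 2.46·e^(−6.8880) = 0.00250908
  L_IV = 3.12·e^(−3.12·2.8) = 3.12·e^(−8.7360) = 0.00050137
Weight by the priors:
  w_I·L_I = 0.28 × 0.130081 = 0.0364227
  w_II·L_II = 0.14 × 0.129574 = 0.0181404
  w_III·L_III = 0.28 × 0.00250908 = 0.000702543
  w_IV·L_IV = 0.30 × 0.00050137 = 0.000150411
Marginal: 0.0364227 + 0.0181404 + 0.000702543 + 0.000150411 = 0.055416
Responsibility of Species I: 0.0364227 / 0.055416 ≈ 0.657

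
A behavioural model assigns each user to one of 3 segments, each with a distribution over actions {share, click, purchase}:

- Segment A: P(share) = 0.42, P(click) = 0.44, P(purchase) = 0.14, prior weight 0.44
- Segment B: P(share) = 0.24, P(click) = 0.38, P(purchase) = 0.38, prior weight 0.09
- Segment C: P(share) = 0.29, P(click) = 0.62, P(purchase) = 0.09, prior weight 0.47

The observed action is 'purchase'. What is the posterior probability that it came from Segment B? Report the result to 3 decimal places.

P(component k | x) = w_k·f_k(x) / marginal(x), where marginal(x) = Σ_j w_j·f_j(x).
Categorical probabilities:
  f_A = 0.14
  f_B = 0.38
  f_C = 0.09
Prior × likelihood for each component:
  w_A·f_A = 0.44 × 0.14 = 0.0616
  w_B·f_B = 0.09 × 0.38 = 0.0342
  w_C·f_C = 0.47 × 0.09 = 0.0423
Evidence: 0.0616 + 0.0342 + 0.0423 = 0.1381
P(Segment B | the observation) ≈ 0.248

0.248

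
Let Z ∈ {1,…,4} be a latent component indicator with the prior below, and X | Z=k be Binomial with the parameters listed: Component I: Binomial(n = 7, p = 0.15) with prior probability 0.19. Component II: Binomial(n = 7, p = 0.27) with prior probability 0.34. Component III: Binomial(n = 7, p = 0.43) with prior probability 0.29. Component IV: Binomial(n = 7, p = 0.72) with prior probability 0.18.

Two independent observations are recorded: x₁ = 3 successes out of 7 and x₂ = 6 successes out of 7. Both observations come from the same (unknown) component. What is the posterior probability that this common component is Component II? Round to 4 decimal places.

0.0211

Apply Bayes' rule: the posterior for each component is proportional to its prior times its likelihood at x.
Since both observations come from the same component, the likelihood for component k is f_k(x₁)·f_k(x₂).
  p_I = [0.061662] × [6.77742e-05] = 4.17909e-06
  p_II = [0.195637] × [0.00197972] = 0.000387306
  p_III = [0.293747] × [0.0252222] = 0.00740895
  p_IV = [0.0802967] × [0.273056] = 0.0219255
Weight by the priors:
  P(Z=I)·p_I = 0.19 × 4.17909e-06 = 7.94028e-07
  P(Z=II)·p_II = 0.34 × 0.000387306 = 0.000131684
  P(Z=III)·p_III = 0.29 × 0.00740895 = 0.00214859
  P(Z=IV)·p_IV = 0.18 × 0.0219255 = 0.00394658
Sum: 7.94028e-07 + 0.000131684 + 0.00214859 + 0.00394658 = 0.00622766
P(Component II | x₁,x₂) ≈ 0.0211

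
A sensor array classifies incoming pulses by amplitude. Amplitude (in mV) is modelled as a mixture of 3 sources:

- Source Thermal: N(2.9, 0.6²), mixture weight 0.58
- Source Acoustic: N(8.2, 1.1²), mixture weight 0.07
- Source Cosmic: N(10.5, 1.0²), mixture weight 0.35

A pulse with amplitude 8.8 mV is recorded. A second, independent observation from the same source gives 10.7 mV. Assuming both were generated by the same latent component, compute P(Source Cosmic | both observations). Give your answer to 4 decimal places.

0.9555

The responsibility of component k is P(Z=k) f_k(x) divided by Σ_j P(Z=j) f_j(x).
Since both observations come from the same component, the likelihood for component k is f_k(x₁)·f_k(x₂).
  f_Thermal = [6.69618e-22] × [1.33314e-37] = 8.92693e-59
  f_Acoustic = [0.312544] × [0.0274087] = 0.00856645
  f_Cosmic = [0.0940491] × [0.391043] = 0.0367772
Weight by the priors:
  P(Z=Thermal)·f_Thermal = 0.58 × 8.92693e-59 = 5.17762e-59
  P(Z=Acoustic)·f_Acoustic = 0.07 × 0.00856645 = 0.000599651
  P(Z=Cosmic)·f_Cosmic = 0.35 × 0.0367772 = 0.012872
Sum: 5.17762e-59 + 0.000599651 + 0.012872 = 0.0134717
P(Source Cosmic | x₁,x₂) ≈ 0.9555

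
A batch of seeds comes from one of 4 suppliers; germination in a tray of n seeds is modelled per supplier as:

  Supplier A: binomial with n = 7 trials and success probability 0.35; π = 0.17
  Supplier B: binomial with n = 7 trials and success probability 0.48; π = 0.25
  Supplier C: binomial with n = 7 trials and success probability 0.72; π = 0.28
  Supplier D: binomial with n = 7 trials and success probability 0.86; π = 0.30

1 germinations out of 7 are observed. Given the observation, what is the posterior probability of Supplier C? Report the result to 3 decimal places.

Posterior ∝ prior × likelihood, so P(k | x) ∝ π_k f_k(x); normalise over all components.
Component likelihoods at x = 1 germinations out of 7:
  p_A = C(7,1)·0.35^1·0.65^6 = 7·0.35·0.0754189 = 0.184776
  p_B = C(7,1)·0.48^1·0.52^6 = 7·0.48·0.0197706 = 0.0664292
  p_C = C(7,1)·0.72^1·0.28^6 = 7·0.72·0.00048189 = 0.00242873
  p_D = C(7,1)·0.86^1·0.14^6 = 7·0.86·7.52954e-06 = 4.53278e-05
Prior × likelihood for each component:
  π_A·p_A = 0.17 × 0.184776 = 0.031412
  π_B·p_B = 0.25 × 0.0664292 = 0.0166073
  π_C·p_C = 0.28 × 0.00242873 = 0.000680044
  π_D·p_D = 0.30 × 4.53278e-05 = 1.35983e-05
Marginal: 0.031412 + 0.0166073 + 0.000680044 + 1.35983e-05 = 0.0487129
Responsibility of Supplier C: 0.000680044 / 0.0487129 ≈ 0.014

0.014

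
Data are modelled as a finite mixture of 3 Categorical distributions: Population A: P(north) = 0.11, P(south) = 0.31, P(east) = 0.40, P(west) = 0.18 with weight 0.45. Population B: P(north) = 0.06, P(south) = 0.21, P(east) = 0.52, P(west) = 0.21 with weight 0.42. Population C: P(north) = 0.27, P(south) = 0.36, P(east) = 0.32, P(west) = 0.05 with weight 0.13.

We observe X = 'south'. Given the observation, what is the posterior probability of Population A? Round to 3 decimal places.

0.508

Apply Bayes' rule: the posterior for each component is proportional to its prior times its likelihood at x.
Categorical probabilities:
  L_A = P(south | comp) = 0.31
  L_B = P(south | comp) = 0.21
  L_C = P(south | comp) = 0.36
Multiply by the mixture weights:
  π_A·L_A = 0.45 × 0.31 = 0.1395
  π_B·L_B = 0.42 × 0.21 = 0.0882
  π_C·L_C = 0.13 × 0.36 = 0.0468
Marginal: 0.1395 + 0.0882 + 0.0468 = 0.2745
P(Population A | x) ≈ 0.508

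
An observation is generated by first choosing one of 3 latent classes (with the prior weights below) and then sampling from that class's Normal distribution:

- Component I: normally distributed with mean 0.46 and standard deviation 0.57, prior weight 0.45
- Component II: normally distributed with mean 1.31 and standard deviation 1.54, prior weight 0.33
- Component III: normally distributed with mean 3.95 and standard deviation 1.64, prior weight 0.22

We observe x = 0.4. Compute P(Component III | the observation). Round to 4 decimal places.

0.0132

By Bayes' theorem, P(k | x) = π_k f_k(x) / Σ_j π_j f_j(x).
Component likelihoods at x = 0.4:
  p_I = (1/(0.57·√(2π)))·exp(−(0.4−0.46)²/(2·0.57²)) = 0.699899·exp(-0.00554) = 0.696032
  p_II = (1/(1.54·√(2π)))·exp(−(0.4−1.31)²/(2·1.54²)) = 0.259053·exp(-0.17459) = 0.217554
  p_III = (1/(1.64·√(2π)))·exp(−(0.4−3.95)²/(2·1.64²)) = 0.243257·exp(-2.34282) = 0.0233664
Prior × likelihood for each component:
  π_I·p_I = 0.45 × 0.696032 = 0.313214
  π_II·p_II = 0.33 × 0.217554 = 0.0717929
  π_III·p_III = 0.22 × 0.0233664 = 0.00514061
Sum: 0.313214 + 0.0717929 + 0.00514061 = 0.390148
P(Component III | x) ≈ 0.0132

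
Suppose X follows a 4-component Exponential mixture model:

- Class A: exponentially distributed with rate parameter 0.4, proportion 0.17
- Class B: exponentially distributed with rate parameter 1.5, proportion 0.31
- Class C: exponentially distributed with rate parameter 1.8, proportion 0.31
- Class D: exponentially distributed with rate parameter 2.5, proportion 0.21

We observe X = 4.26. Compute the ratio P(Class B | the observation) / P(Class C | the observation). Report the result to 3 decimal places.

The posterior odds equal the prior odds times the likelihood ratio: (P(Z=i)/P(Z=j))·(f_i(x)/f_j(x)).
Component likelihoods at x = 4.26:
  f_A = 0.4·e^(−0.4·4.26) = 0.4·e^(−1.7040) = 0.0727817
  f_B = 1.5·e^(−1.5·4.26) = 1.5·e^(−6.3900) = 0.00251738
  f_C = 1.8·e^(−1.8·4.26) = 1.8·e^(−7.6680) = 0.000841594
  f_D = 2.5·e^(−2.5·4.26) = 2.5·e^(−10.6500) = 5.92521e-05
Posterior odds = (P(Z=B)·f_B) / (P(Z=C)·f_C) = (0.31·0.00251738) / (0.31·0.000841594) = 0.000780389 / 0.000260894 ≈ 2.991

2.991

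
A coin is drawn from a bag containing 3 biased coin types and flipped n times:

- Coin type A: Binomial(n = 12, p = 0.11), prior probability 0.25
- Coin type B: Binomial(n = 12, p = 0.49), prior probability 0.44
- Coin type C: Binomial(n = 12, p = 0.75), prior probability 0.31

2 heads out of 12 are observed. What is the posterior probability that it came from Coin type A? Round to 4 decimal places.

Posterior ∝ prior × likelihood, so P(k | x) ∝ π_k f_k(x); normalise over all components.
Component likelihoods at x = 2 heads out of 12:
  L_A = 0.249017
  L_B = 0.0188642
  L_C = 3.54052e-05
Unnormalised posteriors:
  π_A·L_A = 0.25 × 0.249017 = 0.0622543
  π_B·L_B = 0.44 × 0.0188642 = 0.00830024
  π_C·L_C = 0.31 × 3.54052e-05 = 1.09756e-05
Denominator: 0.0622543 + 0.00830024 + 1.09756e-05 = 0.0705655
P(Coin type A | 2 heads out of 12) = 0.0622543 / 0.0705655 ≈ 0.8822

0.8822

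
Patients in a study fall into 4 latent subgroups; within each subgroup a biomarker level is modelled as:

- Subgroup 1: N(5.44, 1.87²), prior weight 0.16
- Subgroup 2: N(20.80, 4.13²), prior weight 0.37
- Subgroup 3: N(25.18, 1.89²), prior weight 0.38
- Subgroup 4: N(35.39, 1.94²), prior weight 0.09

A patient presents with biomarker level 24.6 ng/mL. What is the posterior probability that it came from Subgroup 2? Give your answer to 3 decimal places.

0.234

Posterior ∝ prior × likelihood, so P(k | x) ∝ π_k f_k(x); normalise over all components.
Component likelihoods at x = 24.6 ng/mL:
  f_1 = (1/(1.87·√(2π)))·exp(−(24.6−5.44)²/(2·1.87²)) = 0.213338·exp(-52.49015) = 3.41104e-24
  f_2 = (1/(4.13·√(2π)))·exp(−(24.6−20.80)²/(2·4.13²)) = 0.096596·exp(-0.42329) = 0.0632598
  f_3 = (1/(1.89·√(2π)))·exp(−(24.6−25.18)²/(2·1.89²)) = 0.211081·exp(-0.04709) = 0.201372
  f_4 = (1/(1.94·√(2π)))·exp(−(24.6−35.39)²/(2·1.94²)) = 0.205640·exp(-15.46712) = 3.94297e-08
Weight by the priors:
  π_1·f_1 = 0.16 × 3.41104e-24 = 5.45766e-25
  π_2·f_2 = 0.37 × 0.0632598 = 0.0234061
  π_3·f_3 = 0.38 × 0.201372 = 0.0765213
  π_4·f_4 = 0.09 × 3.94297e-08 = 3.54868e-09
Normaliser: 5.45766e-25 + 0.0234061 + 0.0765213 + 3.54868e-09 = 0.0999274
So the posterior for Subgroup 2 is 0.0234061 / 0.0999274 ≈ 0.234.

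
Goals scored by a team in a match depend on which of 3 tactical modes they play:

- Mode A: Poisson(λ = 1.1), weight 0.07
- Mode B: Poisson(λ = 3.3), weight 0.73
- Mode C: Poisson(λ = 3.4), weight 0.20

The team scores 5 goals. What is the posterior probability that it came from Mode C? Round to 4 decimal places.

Posterior ∝ prior × likelihood, so P(k | x) ∝ π_k f_k(x); normalise over all components.
Evaluate each component's likelihood at the observed value:
  p_A = e^(−1.1)·1.1^5/5! = 0.00446744
  p_B = e^(−3.3)·3.3^5/5! = 0.120286
  p_C = e^(−3.4)·3.4^5/5! = 0.126361
Multiply by the mixture weights:
  π_A·p_A = 0.07 × 0.00446744 = 0.00031272
  π_B·p_B = 0.73 × 0.120286 = 0.0878091
  π_C·p_C = 0.20 × 0.126361 = 0.0252721
Normaliser: 0.00031272 + 0.0878091 + 0.0252721 = 0.113394
P(Mode C | 5 goals) = 0.0252721 / 0.113394 ≈ 0.2229

0.2229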